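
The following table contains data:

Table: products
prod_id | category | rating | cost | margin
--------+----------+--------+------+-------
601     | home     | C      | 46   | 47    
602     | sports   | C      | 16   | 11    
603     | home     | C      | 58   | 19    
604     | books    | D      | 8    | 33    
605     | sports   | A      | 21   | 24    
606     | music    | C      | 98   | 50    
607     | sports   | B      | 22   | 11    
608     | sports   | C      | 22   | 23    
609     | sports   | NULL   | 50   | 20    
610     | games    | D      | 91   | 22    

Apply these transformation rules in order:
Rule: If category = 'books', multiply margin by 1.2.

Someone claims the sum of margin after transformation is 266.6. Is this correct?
Yes, the result is correct.

Step 1: Calculate the correct sum after transformation
Step 2: Apply multiplier 1.2 to records where category = 'books'
Step 3: Correct result = 266.6
Step 4: Claimed result = 266.6
Step 5: 266.6 = 266.6 ✓
Conclusion: The claimed result is correct.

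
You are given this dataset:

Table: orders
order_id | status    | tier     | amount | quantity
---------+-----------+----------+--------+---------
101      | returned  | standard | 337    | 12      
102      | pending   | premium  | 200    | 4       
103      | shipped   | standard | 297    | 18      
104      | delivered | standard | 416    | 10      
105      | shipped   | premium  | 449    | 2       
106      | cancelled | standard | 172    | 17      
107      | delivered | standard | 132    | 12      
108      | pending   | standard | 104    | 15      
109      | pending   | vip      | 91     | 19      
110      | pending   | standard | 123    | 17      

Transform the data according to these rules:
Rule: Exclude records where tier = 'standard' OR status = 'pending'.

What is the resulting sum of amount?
449

Step 1: Find records where tier = 'standard' OR status = 'pending'
Step 2: 9 records match, summing to 1872
Step 3: Original sum: 2321
Step 4: Remaining sum = 2321 - 1872 = 449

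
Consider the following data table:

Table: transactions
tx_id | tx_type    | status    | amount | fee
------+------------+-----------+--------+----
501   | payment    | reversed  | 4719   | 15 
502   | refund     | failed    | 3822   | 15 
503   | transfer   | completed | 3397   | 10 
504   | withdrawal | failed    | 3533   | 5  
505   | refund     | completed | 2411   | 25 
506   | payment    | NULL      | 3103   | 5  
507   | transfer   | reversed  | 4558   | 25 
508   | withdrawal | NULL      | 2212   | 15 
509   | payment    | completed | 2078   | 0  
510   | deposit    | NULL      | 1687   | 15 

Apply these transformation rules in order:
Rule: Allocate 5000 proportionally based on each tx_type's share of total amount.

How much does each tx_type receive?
deposit: 267.61, payment: 1570.43, refund: 988.74, transfer: 1261.9, withdrawal: 911.33

Step 1: Calculate total amount = 31520
Step 2: Calculate each tx_type's proportion:
  deposit: 1687/31520 = 5.35% → 267.61
  payment: 9900/31520 = 31.41% → 1570.43
  refund: 6233/31520 = 19.77% → 988.74
  transfer: 7955/31520 = 25.24% → 1261.9
  withdrawal: 5745/31520 = 18.23% → 911.33
Step 3: Verify: sum of allocations ≈ 5000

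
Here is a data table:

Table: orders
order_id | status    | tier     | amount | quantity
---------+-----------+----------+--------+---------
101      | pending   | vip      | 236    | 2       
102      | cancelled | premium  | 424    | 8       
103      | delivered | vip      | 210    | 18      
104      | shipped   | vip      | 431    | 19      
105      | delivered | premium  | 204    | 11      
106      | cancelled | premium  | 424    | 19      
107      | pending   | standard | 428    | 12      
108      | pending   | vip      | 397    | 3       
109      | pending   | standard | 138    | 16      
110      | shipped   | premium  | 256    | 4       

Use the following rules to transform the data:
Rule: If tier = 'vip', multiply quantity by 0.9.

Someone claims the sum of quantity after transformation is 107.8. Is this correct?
Yes, the result is correct.

Step 1: Calculate the correct sum after transformation
Step 2: Apply multiplier 0.9 to records where tier = 'vip'
Step 3: Correct result = 107.8
Step 4: Claimed result = 107.8
Step 5: 107.8 = 107.8 ✓
Conclusion: The claimed result is correct.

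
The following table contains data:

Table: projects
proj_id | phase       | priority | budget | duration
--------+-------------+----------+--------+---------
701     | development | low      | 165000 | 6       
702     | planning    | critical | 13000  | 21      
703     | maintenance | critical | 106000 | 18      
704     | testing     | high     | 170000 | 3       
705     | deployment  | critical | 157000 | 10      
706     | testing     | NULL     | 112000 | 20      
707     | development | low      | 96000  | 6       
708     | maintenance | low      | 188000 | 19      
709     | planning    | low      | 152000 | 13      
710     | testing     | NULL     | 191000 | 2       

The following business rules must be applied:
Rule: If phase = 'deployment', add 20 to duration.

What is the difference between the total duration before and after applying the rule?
20

Step 1: Original sum of duration = 118
Step 2: 1 records have phase = 'deployment'
Step 3: Each affected record changes by 20
Step 4: Total change = 1 × 20 = 20
Step 5: New sum = 118 + 20 = 138
Step 6: Difference = |138 - 118| = 20
        (Sum increased by 20)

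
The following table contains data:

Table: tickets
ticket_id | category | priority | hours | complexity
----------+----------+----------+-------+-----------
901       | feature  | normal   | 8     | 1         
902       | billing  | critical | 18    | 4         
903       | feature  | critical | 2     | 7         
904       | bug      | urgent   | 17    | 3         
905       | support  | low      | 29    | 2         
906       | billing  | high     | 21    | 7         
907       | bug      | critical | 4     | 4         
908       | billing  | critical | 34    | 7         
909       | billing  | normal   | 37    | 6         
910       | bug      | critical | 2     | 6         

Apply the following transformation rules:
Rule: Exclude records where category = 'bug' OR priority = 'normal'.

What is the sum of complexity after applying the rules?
27

Step 1: Find records where category = 'bug' OR priority = 'normal'
Step 2: 5 records match, summing to 20
Step 3: Original sum: 47
Step 4: Remaining sum = 47 - 20 = 27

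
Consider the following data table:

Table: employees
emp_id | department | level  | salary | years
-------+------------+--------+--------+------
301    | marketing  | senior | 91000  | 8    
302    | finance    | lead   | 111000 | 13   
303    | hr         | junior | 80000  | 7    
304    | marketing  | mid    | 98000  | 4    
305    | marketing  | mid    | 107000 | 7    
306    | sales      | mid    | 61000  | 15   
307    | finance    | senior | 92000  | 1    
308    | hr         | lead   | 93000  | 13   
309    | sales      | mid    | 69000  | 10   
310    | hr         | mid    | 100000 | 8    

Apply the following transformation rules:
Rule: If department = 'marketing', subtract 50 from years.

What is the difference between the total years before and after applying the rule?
150

Step 1: Original sum of years = 86
Step 2: 3 records have department = 'marketing'
Step 3: Each affected record changes by -50
Step 4: Total change = 3 × -50 = -150
Step 5: New sum = 86 + -150 = -64
Step 6: Difference = |-64 - 86| = 150
        (Sum decreased by 150)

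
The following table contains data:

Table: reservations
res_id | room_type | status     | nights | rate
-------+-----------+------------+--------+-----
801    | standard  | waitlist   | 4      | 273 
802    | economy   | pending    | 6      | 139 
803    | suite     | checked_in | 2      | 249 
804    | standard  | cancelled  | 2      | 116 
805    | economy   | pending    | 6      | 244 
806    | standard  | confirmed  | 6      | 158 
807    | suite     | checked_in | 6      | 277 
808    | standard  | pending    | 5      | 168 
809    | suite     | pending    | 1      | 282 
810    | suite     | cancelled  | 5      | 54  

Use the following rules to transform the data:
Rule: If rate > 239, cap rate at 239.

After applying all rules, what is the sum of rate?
1830

Step 1: 5 records have rate > 239
Step 2: These records originally summed to 1325
Step 3: After capping: 5 × 239 = 1195
Step 4: Unaffected records sum: 635
Step 5: Final sum = 1195 + 635 = 1830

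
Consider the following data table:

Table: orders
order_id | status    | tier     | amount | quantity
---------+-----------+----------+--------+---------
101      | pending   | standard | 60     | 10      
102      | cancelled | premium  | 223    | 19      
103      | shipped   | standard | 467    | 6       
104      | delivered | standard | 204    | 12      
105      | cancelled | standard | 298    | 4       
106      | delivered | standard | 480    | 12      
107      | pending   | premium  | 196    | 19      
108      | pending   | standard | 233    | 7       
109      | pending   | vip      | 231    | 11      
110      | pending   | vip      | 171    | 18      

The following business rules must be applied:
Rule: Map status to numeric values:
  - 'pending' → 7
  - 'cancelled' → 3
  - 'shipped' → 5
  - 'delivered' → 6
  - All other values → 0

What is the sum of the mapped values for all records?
58

Step 1: Apply mapping to each record
Step 2: Count by status:
  'pending': 5 records × 7 = 35
  'cancelled': 2 records × 3 = 6
  'shipped': 1 records × 5 = 5
  'delivered': 2 records × 6 = 12
Step 3: Sum all mapped values = 58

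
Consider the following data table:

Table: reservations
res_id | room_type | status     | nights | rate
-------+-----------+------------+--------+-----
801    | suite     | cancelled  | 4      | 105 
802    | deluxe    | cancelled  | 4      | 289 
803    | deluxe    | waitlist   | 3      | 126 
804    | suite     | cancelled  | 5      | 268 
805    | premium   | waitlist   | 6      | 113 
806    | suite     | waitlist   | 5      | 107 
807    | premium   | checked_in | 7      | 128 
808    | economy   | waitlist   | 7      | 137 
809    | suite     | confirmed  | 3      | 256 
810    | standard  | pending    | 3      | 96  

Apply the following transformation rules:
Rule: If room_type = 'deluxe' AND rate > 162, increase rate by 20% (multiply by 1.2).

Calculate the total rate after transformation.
1682.8

Step 1: Find records where room_type = 'deluxe' AND rate > 162
Step 2: 1 records match, summing to 289
Step 3: After multiplier: 289 × 1.2 = 346.8
Step 4: Unaffected records sum: 1336
Step 5: Final sum = 346.8 + 1336 = 1682.8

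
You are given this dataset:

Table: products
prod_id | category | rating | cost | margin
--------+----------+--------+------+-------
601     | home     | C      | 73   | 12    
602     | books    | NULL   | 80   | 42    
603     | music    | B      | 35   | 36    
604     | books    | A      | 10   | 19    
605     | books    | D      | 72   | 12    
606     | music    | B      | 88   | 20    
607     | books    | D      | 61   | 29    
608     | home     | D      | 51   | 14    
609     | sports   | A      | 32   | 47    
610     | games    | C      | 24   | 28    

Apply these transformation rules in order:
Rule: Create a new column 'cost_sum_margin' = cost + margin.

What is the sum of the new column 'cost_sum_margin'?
785

Step 1: For each record, compute cost + margin
Example calculations:
  73 + 12 = 85
  80 + 42 = 122
  35 + 36 = 71
  ...
Step 2: Sum all derived values
Step 3: Total = 785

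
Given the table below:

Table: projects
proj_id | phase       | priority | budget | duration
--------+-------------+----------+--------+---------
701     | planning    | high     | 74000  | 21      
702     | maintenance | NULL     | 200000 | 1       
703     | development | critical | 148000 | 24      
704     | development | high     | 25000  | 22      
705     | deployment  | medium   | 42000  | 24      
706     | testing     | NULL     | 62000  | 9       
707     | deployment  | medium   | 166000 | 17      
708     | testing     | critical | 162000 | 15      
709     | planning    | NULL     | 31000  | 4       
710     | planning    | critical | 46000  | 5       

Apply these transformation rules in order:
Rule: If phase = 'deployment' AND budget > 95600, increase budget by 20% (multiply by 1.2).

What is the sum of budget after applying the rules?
989200.0

Step 1: Find records where phase = 'deployment' AND budget > 95600
Step 2: 1 records match, summing to 166000
Step 3: After multiplier: 166000 × 1.2 = 199200.0
Step 4: Unaffected records sum: 790000
Step 5: Final sum = 199200.0 + 790000 = 989200.0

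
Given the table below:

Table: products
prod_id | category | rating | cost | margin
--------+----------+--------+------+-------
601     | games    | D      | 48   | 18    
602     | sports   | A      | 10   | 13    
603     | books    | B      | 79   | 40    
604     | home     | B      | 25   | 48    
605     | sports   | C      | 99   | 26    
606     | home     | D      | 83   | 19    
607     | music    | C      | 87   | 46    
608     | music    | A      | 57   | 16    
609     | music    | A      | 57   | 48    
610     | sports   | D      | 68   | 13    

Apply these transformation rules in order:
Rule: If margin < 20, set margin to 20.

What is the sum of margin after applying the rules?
308

Step 1: 5 records have margin < 20
Step 2: These records originally summed to 79
Step 3: After setting to minimum: 5 × 20 = 100
Step 4: Unaffected records sum: 208
Step 5: Final sum = 100 + 208 = 308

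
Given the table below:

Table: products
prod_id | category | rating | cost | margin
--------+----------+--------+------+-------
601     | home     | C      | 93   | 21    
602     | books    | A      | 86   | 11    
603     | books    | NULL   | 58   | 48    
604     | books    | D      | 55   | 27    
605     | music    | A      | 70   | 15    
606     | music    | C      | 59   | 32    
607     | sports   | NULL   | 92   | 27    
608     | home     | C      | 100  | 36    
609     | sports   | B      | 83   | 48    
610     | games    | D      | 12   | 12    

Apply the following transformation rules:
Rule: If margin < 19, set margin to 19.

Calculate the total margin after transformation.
296

Step 1: 3 records have margin < 19
Step 2: These records originally summed to 38
Step 3: After setting to minimum: 3 × 19 = 57
Step 4: Unaffected records sum: 239
Step 5: Final sum = 57 + 239 = 296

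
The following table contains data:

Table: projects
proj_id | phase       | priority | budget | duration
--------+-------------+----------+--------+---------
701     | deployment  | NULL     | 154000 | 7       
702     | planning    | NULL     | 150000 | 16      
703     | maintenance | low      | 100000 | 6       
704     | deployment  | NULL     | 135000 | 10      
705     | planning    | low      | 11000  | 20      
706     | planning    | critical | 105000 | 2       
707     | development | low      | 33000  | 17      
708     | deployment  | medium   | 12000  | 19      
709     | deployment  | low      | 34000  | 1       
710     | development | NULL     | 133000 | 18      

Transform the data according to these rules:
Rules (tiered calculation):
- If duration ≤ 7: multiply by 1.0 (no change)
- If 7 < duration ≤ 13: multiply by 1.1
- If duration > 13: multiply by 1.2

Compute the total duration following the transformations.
135.0

Step 1: Tier 1 (duration ≤ 7): 4 records, sum = 16 × 1.0 = 16.0
Step 2: Tier 2 (7 < duration ≤ 13): 1 records, sum = 10 × 1.1 = 11.0
Step 3: Tier 3 (duration > 13): 5 records, sum = 90 × 1.2 = 108.0
Step 4: Final sum = 16.0 + 11.0 + 108.0 = 135.0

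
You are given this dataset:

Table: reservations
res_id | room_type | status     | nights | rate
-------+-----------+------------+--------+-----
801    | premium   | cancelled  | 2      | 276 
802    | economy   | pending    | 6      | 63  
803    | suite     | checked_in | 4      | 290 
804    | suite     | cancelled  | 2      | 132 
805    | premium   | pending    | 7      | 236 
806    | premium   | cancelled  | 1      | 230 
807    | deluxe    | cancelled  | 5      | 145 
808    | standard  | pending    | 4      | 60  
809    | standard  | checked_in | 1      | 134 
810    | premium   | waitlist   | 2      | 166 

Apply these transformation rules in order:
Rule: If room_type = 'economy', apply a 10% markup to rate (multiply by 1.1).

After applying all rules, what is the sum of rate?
1738.3

Step 1: Records with room_type = 'economy' have total rate = 63
Step 2: Apply multiplier: 63 × 1.1 = 69.3
Step 3: Other records total: 1669
Step 4: Final sum = 69.3 + 1669 = 1738.3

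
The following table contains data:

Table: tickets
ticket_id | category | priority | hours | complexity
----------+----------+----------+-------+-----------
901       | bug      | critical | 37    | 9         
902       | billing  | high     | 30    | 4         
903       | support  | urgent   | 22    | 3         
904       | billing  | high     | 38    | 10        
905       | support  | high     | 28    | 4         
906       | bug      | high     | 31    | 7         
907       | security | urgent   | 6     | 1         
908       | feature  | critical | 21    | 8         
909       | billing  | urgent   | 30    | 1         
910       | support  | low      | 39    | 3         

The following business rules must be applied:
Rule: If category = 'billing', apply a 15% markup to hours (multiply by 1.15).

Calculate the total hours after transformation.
296.7

Step 1: Records with category = 'billing' have total hours = 98
Step 2: Apply multiplier: 98 × 1.15 = 112.7
Step 3: Other records total: 184
Step 4: Final sum = 112.7 + 184 = 296.7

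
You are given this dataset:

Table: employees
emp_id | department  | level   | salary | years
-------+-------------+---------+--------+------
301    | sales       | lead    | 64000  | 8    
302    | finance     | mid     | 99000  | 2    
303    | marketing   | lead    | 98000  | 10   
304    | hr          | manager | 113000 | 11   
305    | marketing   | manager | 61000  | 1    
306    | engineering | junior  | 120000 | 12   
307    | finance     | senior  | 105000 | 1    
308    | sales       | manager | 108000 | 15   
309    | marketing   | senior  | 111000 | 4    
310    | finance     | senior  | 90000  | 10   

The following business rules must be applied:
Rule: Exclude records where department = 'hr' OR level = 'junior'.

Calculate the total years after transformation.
51

Step 1: Find records where department = 'hr' OR level = 'junior'
Step 2: 2 records match, summing to 23
Step 3: Original sum: 74
Step 4: Remaining sum = 74 - 23 = 51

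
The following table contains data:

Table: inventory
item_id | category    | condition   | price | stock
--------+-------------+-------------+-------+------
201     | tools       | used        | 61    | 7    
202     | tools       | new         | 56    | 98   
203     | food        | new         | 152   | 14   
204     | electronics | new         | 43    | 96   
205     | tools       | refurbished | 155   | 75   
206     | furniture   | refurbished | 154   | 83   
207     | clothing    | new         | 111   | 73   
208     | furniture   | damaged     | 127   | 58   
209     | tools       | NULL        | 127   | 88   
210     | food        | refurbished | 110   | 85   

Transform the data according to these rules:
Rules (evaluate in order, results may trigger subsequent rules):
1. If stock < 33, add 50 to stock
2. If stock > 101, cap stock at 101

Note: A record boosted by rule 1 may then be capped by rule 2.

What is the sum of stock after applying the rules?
777

Step 1: Apply rule 1 to records with stock < 33
  - 2 records get bonus of 50
  - Of these, 0 records then exceed 101 and get capped
Step 2: Apply rule 2 to records with stock > 101
  - 0 records (original) are capped
Step 3: Calculate final sum = 777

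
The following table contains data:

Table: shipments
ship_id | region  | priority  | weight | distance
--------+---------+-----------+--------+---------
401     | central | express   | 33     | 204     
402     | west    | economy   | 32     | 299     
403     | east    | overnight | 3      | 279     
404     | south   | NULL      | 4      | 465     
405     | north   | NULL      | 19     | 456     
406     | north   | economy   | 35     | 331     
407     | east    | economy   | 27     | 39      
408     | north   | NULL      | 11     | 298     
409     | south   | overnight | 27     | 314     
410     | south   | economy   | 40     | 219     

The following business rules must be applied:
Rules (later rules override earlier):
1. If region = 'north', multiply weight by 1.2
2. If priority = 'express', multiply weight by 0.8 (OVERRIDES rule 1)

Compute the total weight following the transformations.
237.4

Step 1: Rule 2 takes priority for records with priority = 'express'
  - 1 records: 33 × 0.8 = 26.4
Step 2: Rule 1 applies to remaining records with region = 'north'
  - 3 records: 65 × 1.2 = 78.0
Step 3: Other records unchanged: 133
Step 4: Final sum = 26.4 + 78.0 + 133 = 237.4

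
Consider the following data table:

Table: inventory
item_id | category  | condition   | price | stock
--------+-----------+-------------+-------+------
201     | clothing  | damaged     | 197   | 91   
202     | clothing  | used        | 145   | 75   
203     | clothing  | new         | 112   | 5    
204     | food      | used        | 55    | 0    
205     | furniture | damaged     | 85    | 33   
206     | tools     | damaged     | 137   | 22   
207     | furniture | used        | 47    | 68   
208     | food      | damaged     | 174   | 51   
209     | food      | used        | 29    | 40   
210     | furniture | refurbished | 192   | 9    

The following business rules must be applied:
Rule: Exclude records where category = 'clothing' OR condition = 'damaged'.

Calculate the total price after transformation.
323

Step 1: Find records where category = 'clothing' OR condition = 'damaged'
Step 2: 6 records match, summing to 850
Step 3: Original sum: 1173
Step 4: Remaining sum = 1173 - 850 = 323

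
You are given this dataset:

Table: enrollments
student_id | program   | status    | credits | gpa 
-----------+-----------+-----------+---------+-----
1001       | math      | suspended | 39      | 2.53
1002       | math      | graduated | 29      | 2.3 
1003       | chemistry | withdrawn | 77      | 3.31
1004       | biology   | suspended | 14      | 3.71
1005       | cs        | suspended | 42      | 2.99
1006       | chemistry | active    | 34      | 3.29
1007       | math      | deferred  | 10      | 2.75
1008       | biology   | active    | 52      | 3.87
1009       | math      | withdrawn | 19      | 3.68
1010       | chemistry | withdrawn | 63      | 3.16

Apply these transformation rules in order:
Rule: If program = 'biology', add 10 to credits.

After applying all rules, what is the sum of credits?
399

Step 1: Count records where program = 'biology': 2
Step 2: Total bonus added: 2 × 10 = 20
Step 3: Original sum of credits: 379
Step 4: Final sum = 379 + 20 = 399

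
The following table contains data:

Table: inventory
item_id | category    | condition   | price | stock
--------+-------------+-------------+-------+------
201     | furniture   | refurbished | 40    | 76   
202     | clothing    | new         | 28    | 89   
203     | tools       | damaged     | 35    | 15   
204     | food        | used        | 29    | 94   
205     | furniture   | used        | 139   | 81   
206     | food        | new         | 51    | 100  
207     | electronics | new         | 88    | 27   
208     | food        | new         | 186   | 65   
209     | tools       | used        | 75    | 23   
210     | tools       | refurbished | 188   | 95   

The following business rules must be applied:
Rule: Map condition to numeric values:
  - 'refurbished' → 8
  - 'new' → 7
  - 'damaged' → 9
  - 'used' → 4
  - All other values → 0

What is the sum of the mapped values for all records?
65

Step 1: Apply mapping to each record
Step 2: Count by status:
  'refurbished': 2 records × 8 = 16
  'new': 4 records × 7 = 28
  'damaged': 1 records × 9 = 9
  'used': 3 records × 4 = 12
Step 3: Sum all mapped values = 65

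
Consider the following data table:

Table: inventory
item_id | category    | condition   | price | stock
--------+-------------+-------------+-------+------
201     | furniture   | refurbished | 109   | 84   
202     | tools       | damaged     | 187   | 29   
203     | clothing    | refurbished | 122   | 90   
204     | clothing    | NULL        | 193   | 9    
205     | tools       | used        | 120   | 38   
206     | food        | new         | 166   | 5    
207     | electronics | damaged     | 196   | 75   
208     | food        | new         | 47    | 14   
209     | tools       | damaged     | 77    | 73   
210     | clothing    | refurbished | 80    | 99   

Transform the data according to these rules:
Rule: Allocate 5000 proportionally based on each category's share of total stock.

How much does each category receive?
clothing: 1918.6, electronics: 726.74, food: 184.11, furniture: 813.95, tools: 1356.59

Step 1: Calculate total stock = 516
Step 2: Calculate each category's proportion:
  clothing: 198/516 = 38.37% → 1918.6
  electronics: 75/516 = 14.53% → 726.74
  food: 19/516 = 3.68% → 184.11
  furniture: 84/516 = 16.28% → 813.95
  tools: 140/516 = 27.13% → 1356.59
Step 3: Verify: sum of allocations ≈ 5000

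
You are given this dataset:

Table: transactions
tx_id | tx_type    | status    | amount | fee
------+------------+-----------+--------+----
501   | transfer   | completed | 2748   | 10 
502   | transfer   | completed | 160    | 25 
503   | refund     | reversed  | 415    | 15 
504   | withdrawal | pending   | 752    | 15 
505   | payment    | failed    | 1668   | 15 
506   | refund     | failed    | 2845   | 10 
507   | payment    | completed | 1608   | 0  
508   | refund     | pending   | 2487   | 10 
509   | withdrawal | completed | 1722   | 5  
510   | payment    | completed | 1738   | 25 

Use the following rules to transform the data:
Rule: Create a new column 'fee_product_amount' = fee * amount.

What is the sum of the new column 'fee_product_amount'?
179385

Step 1: For each record, compute fee * amount
Example calculations:
  10 * 2748 = 27480
  25 * 160 = 4000
  15 * 415 = 6225
  ...
Step 2: Sum all derived values
Step 3: Total = 179385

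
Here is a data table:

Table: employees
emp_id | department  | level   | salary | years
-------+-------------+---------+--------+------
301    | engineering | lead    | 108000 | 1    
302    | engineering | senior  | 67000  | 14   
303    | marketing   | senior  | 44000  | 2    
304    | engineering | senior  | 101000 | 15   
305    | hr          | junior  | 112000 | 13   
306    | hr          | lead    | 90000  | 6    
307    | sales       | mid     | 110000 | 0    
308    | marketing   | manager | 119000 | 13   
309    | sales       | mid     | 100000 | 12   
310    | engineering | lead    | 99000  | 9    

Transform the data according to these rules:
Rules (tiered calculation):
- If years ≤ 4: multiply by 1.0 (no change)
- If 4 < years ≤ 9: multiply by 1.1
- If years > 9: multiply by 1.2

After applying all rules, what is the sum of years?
99.9

Step 1: Tier 1 (years ≤ 4): 3 records, sum = 3 × 1.0 = 3.0
Step 2: Tier 2 (4 < years ≤ 9): 2 records, sum = 15 × 1.1 = 16.5
Step 3: Tier 3 (years > 9): 5 records, sum = 67 × 1.2 = 80.4
Step 4: Final sum = 3.0 + 16.5 + 80.4 = 99.9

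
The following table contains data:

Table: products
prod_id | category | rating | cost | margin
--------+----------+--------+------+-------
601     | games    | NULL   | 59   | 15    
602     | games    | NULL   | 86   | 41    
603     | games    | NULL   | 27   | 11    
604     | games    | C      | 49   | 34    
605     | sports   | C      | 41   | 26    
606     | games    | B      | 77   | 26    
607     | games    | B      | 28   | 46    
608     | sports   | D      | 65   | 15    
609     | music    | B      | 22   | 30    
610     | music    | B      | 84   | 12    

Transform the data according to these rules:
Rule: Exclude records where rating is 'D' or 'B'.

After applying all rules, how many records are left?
5

Step 1: Count records to exclude
  - 1 (D) + 4 (B) = 5 records
Step 2: Total records: 10
Step 3: Remaining = 10 - 5 = 5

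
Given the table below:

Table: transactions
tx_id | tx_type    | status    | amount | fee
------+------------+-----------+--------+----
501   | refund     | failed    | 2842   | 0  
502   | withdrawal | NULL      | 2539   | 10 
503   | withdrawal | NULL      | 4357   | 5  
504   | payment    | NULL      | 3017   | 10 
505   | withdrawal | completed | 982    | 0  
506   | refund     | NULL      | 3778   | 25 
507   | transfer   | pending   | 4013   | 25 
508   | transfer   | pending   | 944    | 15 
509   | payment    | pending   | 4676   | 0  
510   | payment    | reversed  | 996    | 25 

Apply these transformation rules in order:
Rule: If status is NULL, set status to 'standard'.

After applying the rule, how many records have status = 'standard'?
4

Step 1: Count records where status IS NULL
Step 2: Found 4 records with NULL status
Step 3: These records will have status set to 'standard'
Step 4: Records already having status = 'standard': 0
Step 5: Answer: 4 + 0 = 4 records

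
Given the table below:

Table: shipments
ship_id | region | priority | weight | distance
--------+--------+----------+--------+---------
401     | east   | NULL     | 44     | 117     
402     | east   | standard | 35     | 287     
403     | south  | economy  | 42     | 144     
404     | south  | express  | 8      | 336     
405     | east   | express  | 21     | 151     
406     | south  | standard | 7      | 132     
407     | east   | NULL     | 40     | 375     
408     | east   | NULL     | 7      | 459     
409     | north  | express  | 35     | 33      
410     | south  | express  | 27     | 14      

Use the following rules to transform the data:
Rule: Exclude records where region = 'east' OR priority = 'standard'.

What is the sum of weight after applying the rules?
112

Step 1: Find records where region = 'east' OR priority = 'standard'
Step 2: 6 records match, summing to 154
Step 3: Original sum: 266
Step 4: Remaining sum = 266 - 154 = 112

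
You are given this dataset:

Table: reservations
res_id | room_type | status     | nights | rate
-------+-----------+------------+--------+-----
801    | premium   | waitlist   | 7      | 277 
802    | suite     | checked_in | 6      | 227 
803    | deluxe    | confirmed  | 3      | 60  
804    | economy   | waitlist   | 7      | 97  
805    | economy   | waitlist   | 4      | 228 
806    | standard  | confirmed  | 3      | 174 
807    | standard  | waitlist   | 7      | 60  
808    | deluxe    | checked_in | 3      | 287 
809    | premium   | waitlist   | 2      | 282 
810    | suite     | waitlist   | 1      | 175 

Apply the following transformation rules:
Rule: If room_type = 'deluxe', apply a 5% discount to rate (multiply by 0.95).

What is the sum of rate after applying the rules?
1849.65

Step 1: Records with room_type = 'deluxe' have total rate = 347
Step 2: Apply multiplier: 347 × 0.95 = 329.65
Step 3: Other records total: 1520
Step 4: Final sum = 329.65 + 1520 = 1849.65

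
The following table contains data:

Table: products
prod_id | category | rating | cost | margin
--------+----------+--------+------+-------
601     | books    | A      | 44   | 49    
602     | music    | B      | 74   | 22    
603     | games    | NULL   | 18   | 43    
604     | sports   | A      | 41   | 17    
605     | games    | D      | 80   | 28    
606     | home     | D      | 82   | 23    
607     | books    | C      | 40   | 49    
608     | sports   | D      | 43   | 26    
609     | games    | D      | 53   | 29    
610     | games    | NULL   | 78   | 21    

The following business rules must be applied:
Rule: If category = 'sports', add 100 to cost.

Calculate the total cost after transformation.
753

Step 1: Count records where category = 'sports': 2
Step 2: Total bonus added: 2 × 100 = 200
Step 3: Original sum of cost: 553
Step 4: Final sum = 553 + 200 = 753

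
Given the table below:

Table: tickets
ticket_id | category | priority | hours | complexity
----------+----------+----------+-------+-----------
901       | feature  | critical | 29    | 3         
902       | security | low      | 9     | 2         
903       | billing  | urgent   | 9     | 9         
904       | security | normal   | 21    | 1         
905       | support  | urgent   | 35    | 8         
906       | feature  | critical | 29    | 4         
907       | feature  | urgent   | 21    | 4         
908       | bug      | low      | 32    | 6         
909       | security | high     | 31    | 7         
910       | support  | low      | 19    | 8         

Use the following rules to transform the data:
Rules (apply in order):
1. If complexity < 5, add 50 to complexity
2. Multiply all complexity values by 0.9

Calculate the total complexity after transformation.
271.8

Step 1: Apply Rule 1 - Add 50 to records with complexity < 5
  - 5 records affected: 14 + (5 × 50) = 264
  - Unaffected records: 38
  - Sum after Rule 1: 302
Step 2: Apply Rule 2 - Multiply all by 0.9
  - 302 × 0.9 = 271.8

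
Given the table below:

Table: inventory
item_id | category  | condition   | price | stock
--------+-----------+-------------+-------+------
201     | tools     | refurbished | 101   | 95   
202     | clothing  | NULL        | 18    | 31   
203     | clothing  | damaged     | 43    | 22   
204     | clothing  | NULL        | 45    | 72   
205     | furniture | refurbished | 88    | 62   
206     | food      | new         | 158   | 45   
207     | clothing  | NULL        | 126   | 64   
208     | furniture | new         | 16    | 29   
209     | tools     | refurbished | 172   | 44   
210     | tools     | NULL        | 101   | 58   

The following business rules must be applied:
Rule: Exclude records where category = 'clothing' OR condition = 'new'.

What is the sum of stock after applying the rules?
259

Step 1: Find records where category = 'clothing' OR condition = 'new'
Step 2: 6 records match, summing to 263
Step 3: Original sum: 522
Step 4: Remaining sum = 522 - 263 = 259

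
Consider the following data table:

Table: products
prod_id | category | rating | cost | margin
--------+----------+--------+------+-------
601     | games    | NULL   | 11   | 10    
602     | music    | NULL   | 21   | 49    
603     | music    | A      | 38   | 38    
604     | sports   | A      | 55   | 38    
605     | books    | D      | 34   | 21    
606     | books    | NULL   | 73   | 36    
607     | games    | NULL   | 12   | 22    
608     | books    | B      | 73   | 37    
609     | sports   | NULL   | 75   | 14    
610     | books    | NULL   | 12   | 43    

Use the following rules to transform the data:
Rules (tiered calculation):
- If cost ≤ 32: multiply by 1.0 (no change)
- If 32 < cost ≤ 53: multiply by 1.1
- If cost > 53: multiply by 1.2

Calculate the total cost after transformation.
466.4

Step 1: Tier 1 (cost ≤ 32): 4 records, sum = 56 × 1.0 = 56.0
Step 2: Tier 2 (32 < cost ≤ 53): 2 records, sum = 72 × 1.1 = 79.2
Step 3: Tier 3 (cost > 53): 4 records, sum = 276 × 1.2 = 331.2
Step 4: Final sum = 56.0 + 79.2 + 331.2 = 466.4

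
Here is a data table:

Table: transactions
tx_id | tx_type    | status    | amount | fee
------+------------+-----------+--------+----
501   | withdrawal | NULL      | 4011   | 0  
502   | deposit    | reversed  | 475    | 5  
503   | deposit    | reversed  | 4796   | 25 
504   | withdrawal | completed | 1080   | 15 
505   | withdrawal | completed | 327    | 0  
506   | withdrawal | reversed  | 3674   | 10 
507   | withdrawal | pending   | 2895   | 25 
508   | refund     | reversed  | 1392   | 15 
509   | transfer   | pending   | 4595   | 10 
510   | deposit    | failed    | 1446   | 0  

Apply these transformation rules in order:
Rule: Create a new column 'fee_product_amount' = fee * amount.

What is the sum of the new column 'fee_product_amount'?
314420

Step 1: For each record, compute fee * amount
Example calculations:
  0 * 4011 = 0
  5 * 475 = 2375
  25 * 4796 = 119900
  ...
Step 2: Sum all derived values
Step 3: Total = 314420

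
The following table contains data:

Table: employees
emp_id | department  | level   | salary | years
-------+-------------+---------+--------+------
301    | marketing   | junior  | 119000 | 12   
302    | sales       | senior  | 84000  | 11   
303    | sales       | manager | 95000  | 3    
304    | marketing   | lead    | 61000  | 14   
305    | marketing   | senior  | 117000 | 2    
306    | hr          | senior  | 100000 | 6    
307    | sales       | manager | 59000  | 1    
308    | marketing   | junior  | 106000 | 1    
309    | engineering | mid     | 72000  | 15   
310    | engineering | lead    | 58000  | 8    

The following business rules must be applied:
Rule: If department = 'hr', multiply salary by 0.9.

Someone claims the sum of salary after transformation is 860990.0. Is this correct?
No, the correct result is 861000.0.

Step 1: Calculate the correct sum after transformation
Step 2: Apply multiplier 0.9 to records where department = 'hr'
Step 3: Correct result = 861000.0
Step 4: Claimed result = 860990.0
Step 5: 861000.0 ≠ 860990.0
Conclusion: The claimed result is incorrect. The correct answer is 861000.0.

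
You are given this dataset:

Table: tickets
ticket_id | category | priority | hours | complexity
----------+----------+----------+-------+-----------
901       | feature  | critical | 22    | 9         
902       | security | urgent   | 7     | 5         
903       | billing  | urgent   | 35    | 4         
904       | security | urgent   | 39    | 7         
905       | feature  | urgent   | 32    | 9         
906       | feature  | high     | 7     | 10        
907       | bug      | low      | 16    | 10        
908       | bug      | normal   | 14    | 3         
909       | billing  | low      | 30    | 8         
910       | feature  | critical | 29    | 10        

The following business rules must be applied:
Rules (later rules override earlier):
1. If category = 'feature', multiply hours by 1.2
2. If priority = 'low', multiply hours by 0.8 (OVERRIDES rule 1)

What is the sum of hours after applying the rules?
239.8

Step 1: Rule 2 takes priority for records with priority = 'low'
  - 2 records: 46 × 0.8 = 36.8
Step 2: Rule 1 applies to remaining records with category = 'feature'
  - 4 records: 90 × 1.2 = 108.0
Step 3: Other records unchanged: 95
Step 4: Final sum = 36.8 + 108.0 + 95 = 239.8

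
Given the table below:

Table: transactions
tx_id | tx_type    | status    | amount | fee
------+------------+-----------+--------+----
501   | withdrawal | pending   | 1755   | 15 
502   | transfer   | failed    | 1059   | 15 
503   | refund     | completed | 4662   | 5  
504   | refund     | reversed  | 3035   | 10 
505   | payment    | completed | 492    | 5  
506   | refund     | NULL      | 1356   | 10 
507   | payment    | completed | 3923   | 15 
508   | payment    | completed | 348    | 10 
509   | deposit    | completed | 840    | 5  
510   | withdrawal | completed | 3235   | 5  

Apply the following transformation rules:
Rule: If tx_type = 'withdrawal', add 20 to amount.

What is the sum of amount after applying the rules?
20745

Step 1: Count records where tx_type = 'withdrawal': 2
Step 2: Total bonus added: 2 × 20 = 40
Step 3: Original sum of amount: 20705
Step 4: Final sum = 20705 + 40 = 20745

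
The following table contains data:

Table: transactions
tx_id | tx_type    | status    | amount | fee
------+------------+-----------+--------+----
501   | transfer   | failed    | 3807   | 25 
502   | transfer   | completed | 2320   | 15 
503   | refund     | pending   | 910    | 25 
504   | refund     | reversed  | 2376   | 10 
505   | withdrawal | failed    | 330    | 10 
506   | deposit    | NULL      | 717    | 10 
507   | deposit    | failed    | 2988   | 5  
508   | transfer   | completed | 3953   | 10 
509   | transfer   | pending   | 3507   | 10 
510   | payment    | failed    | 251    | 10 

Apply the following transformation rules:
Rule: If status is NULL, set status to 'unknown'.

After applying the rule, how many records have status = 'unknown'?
1

Step 1: Count records where status IS NULL
Step 2: Found 1 records with NULL status
Step 3: These records will have status set to 'unknown'
Step 4: Records already having status = 'unknown': 0
Step 5: Answer: 1 + 0 = 1 records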